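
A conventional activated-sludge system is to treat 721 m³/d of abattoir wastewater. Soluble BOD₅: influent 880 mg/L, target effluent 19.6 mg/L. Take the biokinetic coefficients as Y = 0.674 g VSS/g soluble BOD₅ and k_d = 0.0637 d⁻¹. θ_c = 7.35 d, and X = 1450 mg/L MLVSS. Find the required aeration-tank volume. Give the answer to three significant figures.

V ≈ 1440 m³

Steady-state biomass mass balance: V·X·(1 + k_d·θ_c) = Y·Q·(S₀ − S)·θ_c, so V = 0.674 × 721 × (880 − 19.6) × 7.35 / [1450 × (1 + 0.0637 × 7.35)] = 3.07×10^6 / 2129 = 1444 m³.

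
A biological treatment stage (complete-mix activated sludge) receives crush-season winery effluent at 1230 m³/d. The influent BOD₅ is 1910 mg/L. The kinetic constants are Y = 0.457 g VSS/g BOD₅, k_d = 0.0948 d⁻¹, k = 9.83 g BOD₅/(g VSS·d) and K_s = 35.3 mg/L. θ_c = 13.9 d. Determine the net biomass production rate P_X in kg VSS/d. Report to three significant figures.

From the Monod/SRT balance for a CMAS, S = K_s·(1+k_d θ_c)/[θ_c·(Y k − k_d) − 1] = 35.3 × (1 + 0.0948 × 13.9) / [13.9 × (0.457 × 9.83 − 0.0948) − 1] = 81.82 / 60.13 = 1.361 mg/L.
Y_obs = Y / (1 + k_d θ_c) = 0.457 / (1 + 0.0948 × 13.9) = 0.457 / 2.318 = 0.1972.
Substrate removed = Q·(S₀ − S) = 1230 m³/d × (1910 − 1.36) g/m³ = 2.35×10^6 g/d = 2348 kg/d.
So the net sludge growth is P_X = 0.1972 × 2348 = 462.9 kg VSS/d.

P_X ≈ 463 kg VSS/d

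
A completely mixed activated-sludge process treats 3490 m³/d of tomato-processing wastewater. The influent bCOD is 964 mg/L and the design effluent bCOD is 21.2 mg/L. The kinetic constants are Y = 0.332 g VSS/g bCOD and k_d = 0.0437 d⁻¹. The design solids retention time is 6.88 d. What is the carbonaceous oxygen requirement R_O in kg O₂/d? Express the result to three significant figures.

R_O ≈ 2100 kg O₂/d

Y_obs = Y / (1 + k_d θ_c) = 0.332 / (1 + 0.0437 × 6.88) = 0.332 / 1.301 = 0.2553.
Substrate removed = Q·(S₀ − S) = 3490 m³/d × (964 − 21.2) g/m³ = 3.29×10^6 g/d = 3290 kg/d.
Net sludge production P_X = 0.2553 × 3290 = 839.9 kg VSS/d.
R_O = Q·ΔS − 1.42 P_X = 3290 − 1193 = 2098 kg O₂/d.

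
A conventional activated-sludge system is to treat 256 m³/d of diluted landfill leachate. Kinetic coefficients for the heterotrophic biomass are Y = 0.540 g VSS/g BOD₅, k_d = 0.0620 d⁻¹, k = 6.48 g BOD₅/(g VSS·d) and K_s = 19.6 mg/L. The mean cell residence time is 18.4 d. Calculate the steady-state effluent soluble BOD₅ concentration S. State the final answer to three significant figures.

S ≈ 0.674 mg/L

For a completely mixed reactor with recycle the Lawrence–McCarty relation gives S = K_s·(1 + k_d·θ_c) / [θ_c·(Y·k − k_d) − 1] = 19.6 × (1 + 0.0620 × 18.4) / [18.4 × (0.540 × 6.48 − 0.0620) − 1] = 41.96 / 62.24 = 0.6741 mg/L.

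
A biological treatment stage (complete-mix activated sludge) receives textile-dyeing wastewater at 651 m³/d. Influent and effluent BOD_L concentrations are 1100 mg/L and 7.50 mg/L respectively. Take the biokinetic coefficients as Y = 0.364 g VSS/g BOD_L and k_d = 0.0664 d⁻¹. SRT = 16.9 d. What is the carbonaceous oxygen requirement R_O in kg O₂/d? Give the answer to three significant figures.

Observed yield with endogenous decay: Y_obs = Y / (1 + k_d·θ_c) = 0.364 / (1 + 0.0664 × 16.9) = 0.364 / 2.122 = 0.1715 g VSS/g BOD_L.
Mass of BOD_L removed per day: Q(S₀ − S) = 651 × 1092 g/m³ = 711.2 kg/d.
P_X = Y_obs·Q·(S₀ − S) = 0.1715 × 711.2 = 122.0 kg VSS/d.
R_O = Q·ΔS − 1.42 P_X = 711.2 − 173.2 = 538.0 kg O₂/d.

R_O ≈ 538 kg O₂/d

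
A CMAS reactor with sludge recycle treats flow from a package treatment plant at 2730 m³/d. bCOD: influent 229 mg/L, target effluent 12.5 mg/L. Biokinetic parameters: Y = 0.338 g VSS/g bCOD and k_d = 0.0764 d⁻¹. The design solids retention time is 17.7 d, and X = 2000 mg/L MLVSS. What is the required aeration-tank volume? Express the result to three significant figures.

Steady-state biomass mass balance: V·X·(1 + k_d·θ_c) = Y·Q·(S₀ − S)·θ_c, so V = 0.338 × 2730 × (229 − 12.5) × 17.7 / [2000 × (1 + 0.0764 × 17.7)] = 3.54×10^6 / 4705 = 751.6 m³.

V ≈ 752 m³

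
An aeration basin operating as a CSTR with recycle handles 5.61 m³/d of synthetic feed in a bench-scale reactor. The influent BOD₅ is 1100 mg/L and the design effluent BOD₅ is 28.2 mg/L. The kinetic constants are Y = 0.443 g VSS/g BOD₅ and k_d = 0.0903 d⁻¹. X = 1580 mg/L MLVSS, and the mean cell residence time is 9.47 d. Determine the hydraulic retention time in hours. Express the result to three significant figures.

τ ≈ 36.8 h

From the SRT design equation V = Y Q (S₀−S) θ_c / [X (1 + k_d θ_c)] = 0.443 × 5.61 × (1100 − 28.2) × 9.47 / [1580 × (1 + 0.0903 × 9.47)] = 2.52×10^4 / 2931 = 8.606 m³.
HRT = V/Q = 8.606 m³ / 5.61 m³·d⁻¹ = 1.534 d × 24 = 36.82 h.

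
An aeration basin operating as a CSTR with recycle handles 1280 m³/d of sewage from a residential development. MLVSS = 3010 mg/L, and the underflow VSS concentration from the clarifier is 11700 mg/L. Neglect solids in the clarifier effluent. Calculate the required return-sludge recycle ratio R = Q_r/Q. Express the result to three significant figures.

Solids balance on the clarifier gives (1+R)X = R·X_r, so R = X/(X_r − X) = 3010 / (11700 − 3010) = 0.3464.

R ≈ 0.346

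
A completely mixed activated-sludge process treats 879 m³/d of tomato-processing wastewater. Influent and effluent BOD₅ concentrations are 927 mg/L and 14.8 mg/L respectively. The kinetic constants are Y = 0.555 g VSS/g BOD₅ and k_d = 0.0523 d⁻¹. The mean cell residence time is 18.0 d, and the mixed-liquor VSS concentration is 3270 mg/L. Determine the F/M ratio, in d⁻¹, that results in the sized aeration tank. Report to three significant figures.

From the SRT design equation V = Y Q (S₀−S) θ_c / [X (1 + k_d θ_c)] = 0.555 × 879 × (927 − 14.8) × 18.0 / [3270 × (1 + 0.0523 × 18.0)] = 8.01×10^6 / 6348 = 1262 m³.
Food-to-microorganism ratio F/M = Q S₀ / (V X) = 879 × 927 / (1262 × 3270) = 0.1975 d⁻¹.

F/M ≈ 0.197 d⁻¹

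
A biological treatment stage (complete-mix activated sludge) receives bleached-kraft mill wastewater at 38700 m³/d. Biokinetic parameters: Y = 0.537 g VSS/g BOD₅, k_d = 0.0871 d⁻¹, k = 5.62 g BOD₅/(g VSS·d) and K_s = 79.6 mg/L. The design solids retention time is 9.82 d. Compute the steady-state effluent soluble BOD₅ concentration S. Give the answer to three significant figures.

S ≈ 5.32 mg/L

For a completely mixed reactor with recycle the Lawrence–McCarty relation gives S = K_s·(1 + k_d·θ_c) / [θ_c·(Y·k − k_d) − 1] = 79.6 × (1 + 0.0871 × 9.82) / [9.82 × (0.537 × 5.62 − 0.0871) − 1] = 147.7 / 27.78 = 5.316 mg/L.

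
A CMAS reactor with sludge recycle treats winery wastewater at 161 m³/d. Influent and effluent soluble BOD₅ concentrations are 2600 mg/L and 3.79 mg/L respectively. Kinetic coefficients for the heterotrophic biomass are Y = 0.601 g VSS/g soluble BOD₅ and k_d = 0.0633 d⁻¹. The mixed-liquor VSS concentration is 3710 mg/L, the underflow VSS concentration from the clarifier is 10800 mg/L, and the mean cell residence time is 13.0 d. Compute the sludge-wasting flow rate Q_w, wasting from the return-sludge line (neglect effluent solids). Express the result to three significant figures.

Q_w ≈ 12.8 m³/d

From the SRT design equation V = Y Q (S₀−S) θ_c / [X (1 + k_d θ_c)] = 0.601 × 161 × (2600 − 3.79) × 13.0 / [3710 × (1 + 0.0633 × 13.0)] = 3.27×10^6 / 6763 = 482.9 m³.
Q_w = (V·X)/(θ_c X_r) = 482.9 × 3710 / (13.0 × 10800) = 12.76 m³/d.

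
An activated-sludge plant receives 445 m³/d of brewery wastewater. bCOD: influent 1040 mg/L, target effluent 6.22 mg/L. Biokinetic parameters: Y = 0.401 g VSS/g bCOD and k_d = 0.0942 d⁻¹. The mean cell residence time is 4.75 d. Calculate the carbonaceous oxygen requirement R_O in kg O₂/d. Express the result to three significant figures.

The observed yield is Y_obs = Y/(1 + k_d·θ_c) = 0.401 / (1 + 0.0942 × 4.75) = 0.401 / 1.447 = 0.2770 g VSS per g bCOD removed.
Mass of bCOD removed per day: Q(S₀ − S) = 445 × 1034 g/m³ = 460.0 kg/d.
P_X = Y_obs·Q·(S₀ − S) = 0.2770 × 460.0 = 127.4 kg VSS/d.
Carbonaceous O₂ demand = substrate oxidised − cell-mass equivalent = 460.0 − 1.42 × 127.4 = 279.1 kg O₂/d.

R_O ≈ 279 kg O₂/d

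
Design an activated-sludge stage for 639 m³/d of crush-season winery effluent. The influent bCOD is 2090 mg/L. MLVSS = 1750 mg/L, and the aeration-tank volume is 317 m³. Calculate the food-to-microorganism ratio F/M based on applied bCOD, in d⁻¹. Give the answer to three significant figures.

F/M = applied load / biomass = Q·S₀/(V·X) = 639 × 2090 / (317.0 × 1750) = 2.407 d⁻¹.

F/M ≈ 2.41 d⁻¹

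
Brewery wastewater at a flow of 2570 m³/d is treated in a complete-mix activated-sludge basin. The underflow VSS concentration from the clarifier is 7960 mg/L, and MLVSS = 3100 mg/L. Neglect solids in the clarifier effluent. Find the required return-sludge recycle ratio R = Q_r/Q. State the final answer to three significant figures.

R ≈ 0.638

Solids balance on the clarifier gives (1+R)X = R·X_r, so R = X/(X_r − X) = 3100 / (7960 − 3100) = 0.6379.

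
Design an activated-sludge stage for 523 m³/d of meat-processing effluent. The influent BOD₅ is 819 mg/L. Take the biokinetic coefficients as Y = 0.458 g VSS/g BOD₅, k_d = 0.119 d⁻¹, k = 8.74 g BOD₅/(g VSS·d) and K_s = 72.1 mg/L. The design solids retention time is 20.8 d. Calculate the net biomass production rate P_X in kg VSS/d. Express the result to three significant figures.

From the Monod/SRT balance for a CMAS, S = K_s·(1+k_d θ_c)/[θ_c·(Y k − k_d) − 1] = 72.1 × (1 + 0.119 × 20.8) / [20.8 × (0.458 × 8.74 − 0.119) − 1] = 250.6 / 79.79 = 3.140 mg/L.
Y_obs = Y / (1 + k_d θ_c) = 0.458 / (1 + 0.119 × 20.8) = 0.458 / 3.475 = 0.1318.
Mass of BOD₅ removed per day: Q(S₀ − S) = 523 × 815.9 g/m³ = 426.7 kg/d.
So the net sludge growth is P_X = 0.1318 × 426.7 = 56.23 kg VSS/d.

P_X ≈ 56.2 kg VSS/d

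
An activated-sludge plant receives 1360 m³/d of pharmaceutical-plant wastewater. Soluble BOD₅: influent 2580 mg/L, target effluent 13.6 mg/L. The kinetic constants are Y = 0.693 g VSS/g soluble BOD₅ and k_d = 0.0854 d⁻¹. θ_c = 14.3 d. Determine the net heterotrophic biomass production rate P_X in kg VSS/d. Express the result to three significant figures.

P_X ≈ 1090 kg VSS/d

Observed yield with endogenous decay: Y_obs = Y / (1 + k_d·θ_c) = 0.693 / (1 + 0.0854 × 14.3) = 0.693 / 2.221 = 0.3120 g VSS/g soluble BOD₅.
Q·(S₀ − S) = 1360 × (2580 − 13.6) × 10⁻³ = 3490 kg/d removed.
Net biomass production P_X = Y_obs × Q·(S₀ − S) = 0.3120 × 3490 = 1089 kg VSS/d.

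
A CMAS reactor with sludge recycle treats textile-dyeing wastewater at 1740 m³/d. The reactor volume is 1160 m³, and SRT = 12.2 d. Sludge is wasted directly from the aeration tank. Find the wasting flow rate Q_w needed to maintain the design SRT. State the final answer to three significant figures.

Wasting from the aeration tank: Q_w = V / θ_c = 1160 / 12.2 = 95.08 m³/d.

Q_w ≈ 95.1 m³/d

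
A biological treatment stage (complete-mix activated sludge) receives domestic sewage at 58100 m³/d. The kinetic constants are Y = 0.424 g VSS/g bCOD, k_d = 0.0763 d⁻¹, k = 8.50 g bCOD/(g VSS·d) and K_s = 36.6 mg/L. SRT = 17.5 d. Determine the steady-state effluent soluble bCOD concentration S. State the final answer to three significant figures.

S ≈ 1.41 mg/L

From the Monod/SRT balance for a CMAS, S = K_s·(1+k_d θ_c)/[θ_c·(Y k − k_d) − 1] = 36.6 × (1 + 0.0763 × 17.5) / [17.5 × (0.424 × 8.50 − 0.0763) − 1] = 85.47 / 60.73 = 1.407 mg/L.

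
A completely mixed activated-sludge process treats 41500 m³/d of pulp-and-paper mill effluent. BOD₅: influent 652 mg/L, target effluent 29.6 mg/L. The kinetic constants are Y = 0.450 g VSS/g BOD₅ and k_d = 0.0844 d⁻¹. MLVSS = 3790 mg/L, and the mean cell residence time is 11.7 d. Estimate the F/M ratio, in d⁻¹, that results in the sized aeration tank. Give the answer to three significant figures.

F/M ≈ 0.395 d⁻¹

Rearranging the biomass balance for a CMAS with decay, V = Y·Q·ΔS·θ_c / [X·(1+k_d θ_c)] = 0.450 × 41500 × (652 − 29.6) × 11.7 / [3790 × (1 + 0.0844 × 11.7)] = 1.36×10^8 / 7533 = 18054 m³.
F/M = Q·S₀ / (V·X) = 41500 × 652 / (18054 × 3790) = 0.3954 g BOD₅·(g VSS·d)⁻¹.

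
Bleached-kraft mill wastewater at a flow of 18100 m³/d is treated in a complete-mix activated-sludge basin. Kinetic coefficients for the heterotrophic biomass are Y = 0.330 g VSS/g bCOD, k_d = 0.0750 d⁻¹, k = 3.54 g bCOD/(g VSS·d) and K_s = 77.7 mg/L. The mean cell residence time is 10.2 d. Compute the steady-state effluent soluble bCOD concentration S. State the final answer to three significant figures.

Effluent substrate depends only on kinetics and SRT: S = K_s(1 + k_d θ_c) / [θ_c(Yk − k_d) − 1] = 77.7 × (1 + 0.0750 × 10.2) / [10.2 × (0.330 × 3.54 − 0.0750) − 1] = 137.1 / 10.15 = 13.51 mg/L.

S ≈ 13.5 mg/L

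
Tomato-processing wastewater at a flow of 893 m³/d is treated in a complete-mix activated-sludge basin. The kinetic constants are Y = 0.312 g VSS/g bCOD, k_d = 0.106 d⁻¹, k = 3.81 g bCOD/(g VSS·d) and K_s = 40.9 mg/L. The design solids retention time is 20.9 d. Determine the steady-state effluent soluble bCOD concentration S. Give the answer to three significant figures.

S ≈ 6.08 mg/L

From the Monod/SRT balance for a CMAS, S = K_s·(1+k_d θ_c)/[θ_c·(Y k − k_d) − 1] = 40.9 × (1 + 0.106 × 20.9) / [20.9 × (0.312 × 3.81 − 0.106) − 1] = 131.5 / 21.63 = 6.080 mg/L.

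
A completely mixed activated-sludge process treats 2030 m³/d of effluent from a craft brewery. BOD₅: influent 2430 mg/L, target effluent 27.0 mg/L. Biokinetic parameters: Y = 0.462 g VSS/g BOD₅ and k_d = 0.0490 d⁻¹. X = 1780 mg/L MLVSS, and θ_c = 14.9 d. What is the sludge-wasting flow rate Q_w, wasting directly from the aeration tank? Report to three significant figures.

Q_w ≈ 732 m³/d

Steady-state biomass mass balance: V·X·(1 + k_d·θ_c) = Y·Q·(S₀ − S)·θ_c, so V = 0.462 × 2030 × (2430 − 27.0) × 14.9 / [1780 × (1 + 0.0490 × 14.9)] = 3.36×10^7 / 3080 = 10904 m³.
Wasting from the aeration tank: Q_w = V / θ_c = 10904 / 14.9 = 731.8 m³/d.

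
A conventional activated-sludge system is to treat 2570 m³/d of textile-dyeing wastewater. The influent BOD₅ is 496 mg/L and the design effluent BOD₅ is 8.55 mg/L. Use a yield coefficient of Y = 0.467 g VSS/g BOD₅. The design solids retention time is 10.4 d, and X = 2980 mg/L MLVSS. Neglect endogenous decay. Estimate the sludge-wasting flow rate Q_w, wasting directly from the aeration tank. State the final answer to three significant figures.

Biomass mass balance (decay neglected): V·X = Y·Q·(S₀ − S)·θ_c, so V = 0.467 × 2570 × (496 − 8.55) × 10.4 / 2980 = 2042 m³.
Wasting from the aeration tank: Q_w = V / θ_c = 2042 / 10.4 = 196.3 m³/d.

Q_w ≈ 196 m³/d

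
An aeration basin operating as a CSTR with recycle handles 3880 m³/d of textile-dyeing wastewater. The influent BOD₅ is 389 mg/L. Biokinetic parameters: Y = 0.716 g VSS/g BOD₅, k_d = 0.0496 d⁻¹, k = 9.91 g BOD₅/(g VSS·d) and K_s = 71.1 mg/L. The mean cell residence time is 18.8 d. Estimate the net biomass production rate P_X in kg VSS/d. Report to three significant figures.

Effluent substrate depends only on kinetics and SRT: S = K_s(1 + k_d θ_c) / [θ_c(Yk − k_d) − 1] = 71.1 × (1 + 0.0496 × 18.8) / [18.8 × (0.716 × 9.91 − 0.0496) − 1] = 137.4 / 131.5 = 1.045 mg/L.
Correct the yield for decay: Y_obs = Y/(1 + k_d θ_c) = 0.716 / (1 + 0.0496 × 18.8) = 0.716 / 1.932 = 0.3705.
ΔS = 389 − 1.05 = 387.9 mg/L, so the substrate removal rate is 3880 × 387.9/1000 = 1505 kg BOD₅/d.
Net biomass production P_X = Y_obs × Q·(S₀ − S) = 0.3705 × 1505 = 557.7 kg VSS/d.

P_X ≈ 558 kg VSS/d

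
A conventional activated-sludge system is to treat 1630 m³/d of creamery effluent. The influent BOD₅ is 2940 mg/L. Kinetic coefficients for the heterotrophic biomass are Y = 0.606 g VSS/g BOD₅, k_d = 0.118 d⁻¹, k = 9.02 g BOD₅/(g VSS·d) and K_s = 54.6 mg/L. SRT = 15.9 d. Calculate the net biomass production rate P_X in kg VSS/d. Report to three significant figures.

For a completely mixed reactor with recycle the Lawrence–McCarty relation gives S = K_s·(1 + k_d·θ_c) / [θ_c·(Y·k − k_d) − 1] = 54.6 × (1 + 0.118 × 15.9) / [15.9 × (0.606 × 9.02 − 0.118) − 1] = 157.0 / 84.04 = 1.869 mg/L.
The observed yield is Y_obs = Y/(1 + k_d·θ_c) = 0.606 / (1 + 0.118 × 15.9) = 0.606 / 2.876 = 0.2107 g VSS per g BOD₅ removed.
Substrate removed = Q·(S₀ − S) = 1630 m³/d × (2940 − 1.87) g/m³ = 4.79×10^6 g/d = 4789 kg/d.
Net biomass production P_X = Y_obs × Q·(S₀ − S) = 0.2107 × 4789 = 1009 kg VSS/d.

P_X ≈ 1010 kg VSS/d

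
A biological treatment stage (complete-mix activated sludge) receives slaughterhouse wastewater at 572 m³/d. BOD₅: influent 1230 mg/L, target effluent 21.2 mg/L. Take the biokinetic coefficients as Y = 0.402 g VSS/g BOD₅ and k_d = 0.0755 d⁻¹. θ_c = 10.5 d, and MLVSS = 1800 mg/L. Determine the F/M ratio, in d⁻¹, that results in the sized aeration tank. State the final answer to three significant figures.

F/M ≈ 0.432 d⁻¹

Steady-state biomass mass balance: V·X·(1 + k_d·θ_c) = Y·Q·(S₀ − S)·θ_c, so V = 0.402 × 572 × (1230 − 21.2) × 10.5 / [1800 × (1 + 0.0755 × 10.5)] = 2.92×10^6 / 3227 = 904.4 m³.
Food-to-microorganism ratio F/M = Q S₀ / (V X) = 572 × 1230 / (904.4 × 1800) = 0.4322 d⁻¹.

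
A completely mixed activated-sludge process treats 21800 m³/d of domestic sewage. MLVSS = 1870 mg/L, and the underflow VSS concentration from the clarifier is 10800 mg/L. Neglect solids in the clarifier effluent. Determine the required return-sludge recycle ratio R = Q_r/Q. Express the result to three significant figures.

Mass balance around the secondary clarifier (neglecting effluent solids): R = X / (X_r − X) = 1870 / (10800 − 1870) = 0.2094.

R ≈ 0.209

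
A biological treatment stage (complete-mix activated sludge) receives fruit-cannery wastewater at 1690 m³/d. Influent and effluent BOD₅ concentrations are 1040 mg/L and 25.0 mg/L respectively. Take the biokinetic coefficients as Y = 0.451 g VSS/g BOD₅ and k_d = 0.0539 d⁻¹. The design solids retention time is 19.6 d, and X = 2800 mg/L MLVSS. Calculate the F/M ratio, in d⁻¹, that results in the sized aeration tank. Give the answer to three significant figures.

Steady-state biomass mass balance: V·X·(1 + k_d·θ_c) = Y·Q·(S₀ − S)·θ_c, so V = 0.451 × 1690 × (1040 − 25.0) × 19.6 / [2800 × (1 + 0.0539 × 19.6)] = 1.52×10^7 / 5758 = 2633 m³.
F/M = Q·S₀ / (V·X) = 1690 × 1040 / (2633 × 2800) = 0.2384 g BOD₅·(g VSS·d)⁻¹.

F/M ≈ 0.238 d⁻¹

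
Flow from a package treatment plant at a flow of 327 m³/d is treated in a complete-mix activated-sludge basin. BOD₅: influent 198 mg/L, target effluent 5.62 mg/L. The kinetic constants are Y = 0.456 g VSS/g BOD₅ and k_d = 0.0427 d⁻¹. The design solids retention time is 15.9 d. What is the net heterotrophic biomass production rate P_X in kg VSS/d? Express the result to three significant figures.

Correct the yield for decay: Y_obs = Y/(1 + k_d θ_c) = 0.456 / (1 + 0.0427 × 15.9) = 0.456 / 1.679 = 0.2716.
Q·(S₀ − S) = 327 × (198 − 5.62) × 10⁻³ = 62.91 kg/d removed.
P_X = Y_obs · Q(S₀ − S) = 0.2716 × 62.91 = 17.09 kg VSS/d.

P_X ≈ 17.1 kg VSS/d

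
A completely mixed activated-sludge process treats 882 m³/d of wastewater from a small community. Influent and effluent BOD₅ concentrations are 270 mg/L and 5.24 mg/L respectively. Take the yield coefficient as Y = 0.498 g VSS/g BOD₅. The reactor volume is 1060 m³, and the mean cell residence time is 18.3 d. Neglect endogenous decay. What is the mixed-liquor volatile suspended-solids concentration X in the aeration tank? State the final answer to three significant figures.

X ≈ 2010 mg/L

From V·X = Y·Q·(S₀ − S)·θ_c (decay neglected): X = 0.498 × 882 × (270 − 5.24) × 18.3 / 1060 = 2008 mg/L.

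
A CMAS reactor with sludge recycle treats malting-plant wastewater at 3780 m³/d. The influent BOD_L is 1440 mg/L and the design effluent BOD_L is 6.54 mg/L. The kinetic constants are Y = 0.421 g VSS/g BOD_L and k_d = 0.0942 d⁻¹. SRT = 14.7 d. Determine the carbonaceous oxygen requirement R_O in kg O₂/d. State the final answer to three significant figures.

Correct the yield for decay: Y_obs = Y/(1 + k_d θ_c) = 0.421 / (1 + 0.0942 × 14.7) = 0.421 / 2.385 = 0.1765.
Q·(S₀ − S) = 3780 × (1440 − 6.54) × 10⁻³ = 5418 kg/d removed.
Biomass synthesised: P_X = Y_obs × 5418 = 956.6 kg VSS/d.
R_O = Q·ΔS − 1.42 P_X = 5418 − 1358 = 4060 kg O₂/d.

R_O ≈ 4060 kg O₂/d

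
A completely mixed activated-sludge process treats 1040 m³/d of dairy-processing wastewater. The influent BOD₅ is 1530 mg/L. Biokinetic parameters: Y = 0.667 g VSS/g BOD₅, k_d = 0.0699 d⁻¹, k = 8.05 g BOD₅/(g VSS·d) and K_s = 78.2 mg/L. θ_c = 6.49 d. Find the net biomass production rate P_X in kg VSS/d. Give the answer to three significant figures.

For a completely mixed reactor with recycle the Lawrence–McCarty relation gives S = K_s·(1 + k_d·θ_c) / [θ_c·(Y·k − k_d) − 1] = 78.2 × (1 + 0.0699 × 6.49) / [6.49 × (0.667 × 8.05 − 0.0699) − 1] = 113.7 / 33.39 = 3.404 mg/L.
Observed yield with endogenous decay: Y_obs = Y / (1 + k_d·θ_c) = 0.667 / (1 + 0.0699 × 6.49) = 0.667 / 1.454 = 0.4588 g VSS/g BOD₅.
Substrate removed = Q·(S₀ − S) = 1040 m³/d × (1530 − 3.40) g/m³ = 1.59×10^6 g/d = 1588 kg/d.
P_X = Y_obs · Q(S₀ − S) = 0.4588 × 1588 = 728.5 kg VSS/d.

P_X ≈ 728 kg VSS/d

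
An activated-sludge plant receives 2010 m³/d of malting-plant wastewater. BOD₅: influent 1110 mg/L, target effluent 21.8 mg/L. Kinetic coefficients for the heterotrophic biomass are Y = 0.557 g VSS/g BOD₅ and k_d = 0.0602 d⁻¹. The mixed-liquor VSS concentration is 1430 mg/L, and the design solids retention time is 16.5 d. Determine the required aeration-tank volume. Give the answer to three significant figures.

Rearranging the biomass balance for a CMAS with decay, V = Y·Q·ΔS·θ_c / [X·(1+k_d θ_c)] = 0.557 × 2010 × (1110 − 21.8) × 16.5 / [1430 × (1 + 0.0602 × 16.5)] = 2.01×10^7 / 2850 = 7052 m³.

V ≈ 7050 m³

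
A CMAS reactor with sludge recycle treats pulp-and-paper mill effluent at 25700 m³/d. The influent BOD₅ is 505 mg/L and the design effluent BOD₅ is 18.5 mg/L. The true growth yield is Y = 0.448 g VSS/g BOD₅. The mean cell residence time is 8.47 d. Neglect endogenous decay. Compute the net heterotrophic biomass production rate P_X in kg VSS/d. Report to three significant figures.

P_X ≈ 5600 kg VSS/d

With endogenous decay neglected, the observed yield equals the true yield: Y_obs = Y = 0.448 g VSS/g BOD₅.
ΔS = 505 − 18.5 = 486.5 mg/L, so the substrate removal rate is 25700 × 486.5/1000 = 12503 kg BOD₅/d.
So the net sludge growth is P_X = 0.4480 × 12503 = 5601 kg VSS/d.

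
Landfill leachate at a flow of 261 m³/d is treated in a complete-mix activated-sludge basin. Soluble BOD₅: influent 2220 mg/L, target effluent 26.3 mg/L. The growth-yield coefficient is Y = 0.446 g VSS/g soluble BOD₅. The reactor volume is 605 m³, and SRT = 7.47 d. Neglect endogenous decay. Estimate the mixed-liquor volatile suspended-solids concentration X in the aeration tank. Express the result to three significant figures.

From V·X = Y·Q·(S₀ − S)·θ_c (decay neglected): X = 0.446 × 261 × (2220 − 26.3) × 7.47 / 605 = 3153 mg/L.

X ≈ 3150 mg/L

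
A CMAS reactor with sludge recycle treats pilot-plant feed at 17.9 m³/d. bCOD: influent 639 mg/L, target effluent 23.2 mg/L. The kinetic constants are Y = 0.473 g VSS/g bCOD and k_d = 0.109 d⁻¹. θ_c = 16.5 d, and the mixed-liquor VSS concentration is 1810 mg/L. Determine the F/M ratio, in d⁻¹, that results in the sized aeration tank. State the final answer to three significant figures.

F/M ≈ 0.372 d⁻¹

Steady-state biomass mass balance: V·X·(1 + k_d·θ_c) = Y·Q·(S₀ − S)·θ_c, so V = 0.473 × 17.9 × (639 − 23.2) × 16.5 / [1810 × (1 + 0.109 × 16.5)] = 8.6×10^4 / 5065 = 16.98 m³.
F/M = applied load / biomass = Q·S₀/(V·X) = 17.9 × 639 / (16.98 × 1810) = 0.3721 d⁻¹.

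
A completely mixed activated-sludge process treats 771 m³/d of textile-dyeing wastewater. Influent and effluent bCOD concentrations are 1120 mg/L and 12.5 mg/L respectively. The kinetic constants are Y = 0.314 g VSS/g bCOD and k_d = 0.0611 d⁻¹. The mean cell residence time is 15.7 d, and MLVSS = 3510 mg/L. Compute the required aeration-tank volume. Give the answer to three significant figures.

V ≈ 612 m³

Rearranging the biomass balance for a CMAS with decay, V = Y·Q·ΔS·θ_c / [X·(1+k_d θ_c)] = 0.314 × 771 × (1120 − 12.5) × 15.7 / [3510 × (1 + 0.0611 × 15.7)] = 4.21×10^6 / 6877 = 612.1 m³.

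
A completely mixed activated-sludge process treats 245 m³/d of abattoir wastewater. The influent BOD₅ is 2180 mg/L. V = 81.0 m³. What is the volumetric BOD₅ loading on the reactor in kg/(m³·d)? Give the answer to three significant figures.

Volumetric loading L_v = Q·S₀ / V = 245 × 2180 g/m³ / 81.00 m³ = 6594 g/(m³·d) = 6.594 kg BOD₅/(m³·d).

L_v ≈ 6.59 kg BOD₅/(m³·d)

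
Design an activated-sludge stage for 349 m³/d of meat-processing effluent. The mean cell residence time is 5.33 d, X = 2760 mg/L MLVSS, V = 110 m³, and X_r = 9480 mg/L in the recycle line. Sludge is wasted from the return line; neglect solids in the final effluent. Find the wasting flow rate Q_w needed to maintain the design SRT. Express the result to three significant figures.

θ_c = V·X/(Q_w·X_r) when wasting from the recycle, so Q_w = V·X/(θ_c·X_r) = 110.0 × 2760 / (5.33 × 9480) = 6.009 m³/d.

Q_w ≈ 6.01 m³/d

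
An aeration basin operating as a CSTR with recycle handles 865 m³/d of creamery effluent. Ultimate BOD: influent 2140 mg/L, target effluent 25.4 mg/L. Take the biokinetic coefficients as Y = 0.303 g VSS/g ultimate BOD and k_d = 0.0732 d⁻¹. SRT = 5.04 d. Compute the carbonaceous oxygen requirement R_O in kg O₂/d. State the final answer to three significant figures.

R_O ≈ 1250 kg O₂/d

Correct the yield for decay: Y_obs = Y/(1 + k_d θ_c) = 0.303 / (1 + 0.0732 × 5.04) = 0.303 / 1.369 = 0.2213.
ΔS = 2140 − 25.4 = 2115 mg/L, so the substrate removal rate is 865 × 2115/1000 = 1829 kg ultimate BOD/d.
P_X = Y_obs·Q·(S₀ − S) = 0.2213 × 1829 = 404.9 kg VSS/d.
Carbonaceous O₂ demand = substrate oxidised − cell-mass equivalent = 1829 − 1.42 × 404.9 = 1254 kg O₂/d.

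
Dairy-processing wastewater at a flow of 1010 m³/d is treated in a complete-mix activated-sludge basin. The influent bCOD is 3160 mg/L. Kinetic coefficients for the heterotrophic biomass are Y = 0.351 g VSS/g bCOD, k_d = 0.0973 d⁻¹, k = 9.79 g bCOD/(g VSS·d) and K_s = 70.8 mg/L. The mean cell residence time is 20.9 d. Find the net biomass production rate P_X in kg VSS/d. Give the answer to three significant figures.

For a completely mixed reactor with recycle the Lawrence–McCarty relation gives S = K_s·(1 + k_d·θ_c) / [θ_c·(Y·k − k_d) − 1] = 70.8 × (1 + 0.0973 × 20.9) / [20.9 × (0.351 × 9.79 − 0.0973) − 1] = 214.8 / 68.78 = 3.122 mg/L.
The observed yield is Y_obs = Y/(1 + k_d·θ_c) = 0.351 / (1 + 0.0973 × 20.9) = 0.351 / 3.034 = 0.1157 g VSS per g bCOD removed.
Substrate removed = Q·(S₀ − S) = 1010 m³/d × (3160 − 3.12) g/m³ = 3.19×10^6 g/d = 3188 kg/d.
So the net sludge growth is P_X = 0.1157 × 3188 = 368.9 kg VSS/d.

P_X ≈ 369 kg VSS/d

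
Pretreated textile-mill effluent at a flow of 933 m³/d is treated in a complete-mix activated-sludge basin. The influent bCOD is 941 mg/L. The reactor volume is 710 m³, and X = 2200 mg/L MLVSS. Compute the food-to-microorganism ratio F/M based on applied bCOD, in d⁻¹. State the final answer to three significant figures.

F/M ≈ 0.562 d⁻¹

Food-to-microorganism ratio F/M = Q S₀ / (V X) = 933 × 941 / (710.0 × 2200) = 0.5621 d⁻¹.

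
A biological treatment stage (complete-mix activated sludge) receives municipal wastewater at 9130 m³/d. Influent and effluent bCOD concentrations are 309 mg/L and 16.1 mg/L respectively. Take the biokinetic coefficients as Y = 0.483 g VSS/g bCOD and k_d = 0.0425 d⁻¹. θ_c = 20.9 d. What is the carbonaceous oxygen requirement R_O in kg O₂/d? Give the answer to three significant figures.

Observed yield with endogenous decay: Y_obs = Y / (1 + k_d·θ_c) = 0.483 / (1 + 0.0425 × 20.9) = 0.483 / 1.888 = 0.2558 g VSS/g bCOD.
Substrate removed = Q·(S₀ − S) = 9130 m³/d × (309 − 16.1) g/m³ = 2.67×10^6 g/d = 2674 kg/d.
Biomass synthesised: P_X = Y_obs × 2674 = 684.0 kg VSS/d.
R_O = Q·ΔS − 1.42 P_X = 2674 − 971.3 = 1703 kg O₂/d.

R_O ≈ 1700 kg O₂/d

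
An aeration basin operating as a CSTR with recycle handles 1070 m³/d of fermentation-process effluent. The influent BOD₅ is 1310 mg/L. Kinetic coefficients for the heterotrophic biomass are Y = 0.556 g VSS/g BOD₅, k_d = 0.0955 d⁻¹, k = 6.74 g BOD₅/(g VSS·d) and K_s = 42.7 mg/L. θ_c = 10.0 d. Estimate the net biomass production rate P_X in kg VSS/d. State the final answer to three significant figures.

P_X ≈ 398 kg VSS/d

From the Monod/SRT balance for a CMAS, S = K_s·(1+k_d θ_c)/[θ_c·(Y k − k_d) − 1] = 42.7 × (1 + 0.0955 × 10.0) / [10.0 × (0.556 × 6.74 − 0.0955) − 1] = 83.48 / 35.52 = 2.350 mg/L.
Observed yield with endogenous decay: Y_obs = Y / (1 + k_d·θ_c) = 0.556 / (1 + 0.0955 × 10.0) = 0.556 / 1.955 = 0.2844 g VSS/g BOD₅.
Q·(S₀ − S) = 1070 × (1310 − 2.35) × 10⁻³ = 1399 kg/d removed.
Biomass produced: P_X = Y_obs·Q·ΔS = 0.2844 × 1399 ≈ 397.9 kg VSS/d.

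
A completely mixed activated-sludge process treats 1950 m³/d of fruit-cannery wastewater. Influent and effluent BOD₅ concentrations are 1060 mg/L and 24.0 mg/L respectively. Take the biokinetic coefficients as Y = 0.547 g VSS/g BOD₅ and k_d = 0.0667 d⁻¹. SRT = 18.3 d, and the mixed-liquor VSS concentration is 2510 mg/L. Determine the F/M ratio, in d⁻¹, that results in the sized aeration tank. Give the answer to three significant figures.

F/M ≈ 0.227 d⁻¹

Rearranging the biomass balance for a CMAS with decay, V = Y·Q·ΔS·θ_c / [X·(1+k_d θ_c)] = 0.547 × 1950 × (1060 − 24.0) × 18.3 / [2510 × (1 + 0.0667 × 18.3)] = 2.02×10^7 / 5574 = 3628 m³.
F/M = applied load / biomass = Q·S₀/(V·X) = 1950 × 1060 / (3628 × 2510) = 0.2270 d⁻¹.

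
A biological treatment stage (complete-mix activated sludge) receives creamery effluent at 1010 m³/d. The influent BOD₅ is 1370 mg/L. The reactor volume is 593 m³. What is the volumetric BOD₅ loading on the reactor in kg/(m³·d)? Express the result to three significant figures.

L_v ≈ 2.33 kg BOD₅/(m³·d)

Volumetric loading L_v = Q·S₀ / V = 1010 × 1370 g/m³ / 593.0 m³ = 2333 g/(m³·d) = 2.333 kg BOD₅/(m³·d).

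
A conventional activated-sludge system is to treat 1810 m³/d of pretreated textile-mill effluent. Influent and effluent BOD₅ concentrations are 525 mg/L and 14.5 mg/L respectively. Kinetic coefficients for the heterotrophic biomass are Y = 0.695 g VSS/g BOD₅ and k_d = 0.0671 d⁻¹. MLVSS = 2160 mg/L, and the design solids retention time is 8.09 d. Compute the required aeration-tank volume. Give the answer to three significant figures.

Rearranging the biomass balance for a CMAS with decay, V = Y·Q·ΔS·θ_c / [X·(1+k_d θ_c)] = 0.695 × 1810 × (525 − 14.5) × 8.09 / [2160 × (1 + 0.0671 × 8.09)] = 5.2×10^6 / 3333 = 1559 m³.

V ≈ 1560 m³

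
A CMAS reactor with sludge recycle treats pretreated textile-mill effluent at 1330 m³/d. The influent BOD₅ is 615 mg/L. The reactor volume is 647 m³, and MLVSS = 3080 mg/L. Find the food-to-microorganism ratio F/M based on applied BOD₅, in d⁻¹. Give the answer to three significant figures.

F/M = applied load / biomass = Q·S₀/(V·X) = 1330 × 615 / (647.0 × 3080) = 0.4105 d⁻¹.

F/M ≈ 0.410 d⁻¹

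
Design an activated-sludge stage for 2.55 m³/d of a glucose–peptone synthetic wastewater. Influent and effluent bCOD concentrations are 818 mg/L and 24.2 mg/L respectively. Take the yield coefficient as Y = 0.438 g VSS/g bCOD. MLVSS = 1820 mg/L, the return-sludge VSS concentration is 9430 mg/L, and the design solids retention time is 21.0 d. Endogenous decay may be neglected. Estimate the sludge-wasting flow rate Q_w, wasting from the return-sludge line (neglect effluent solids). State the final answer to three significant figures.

V·X = Y·Q·ΔS·θ_c gives V = 0.438 × 2.55 × (818 − 24.2) × 21.0 / 1820 = 10.23 m³.
Q_w = (V·X)/(θ_c X_r) = 10.23 × 1820 / (21.0 × 9430) = 0.09402 m³/d.

Q_w ≈ 0.0940 m³/d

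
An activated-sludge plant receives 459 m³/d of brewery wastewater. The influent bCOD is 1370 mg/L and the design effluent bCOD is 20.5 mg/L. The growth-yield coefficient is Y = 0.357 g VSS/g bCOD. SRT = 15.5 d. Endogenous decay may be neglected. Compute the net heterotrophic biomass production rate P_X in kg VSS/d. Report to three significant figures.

Since k_d ≈ 0, Y_obs = Y = 0.357 g VSS/g bCOD.
Mass of bCOD removed per day: Q(S₀ − S) = 459 × 1350 g/m³ = 619.4 kg/d.
Biomass produced: P_X = Y_obs·Q·ΔS = 0.3570 × 619.4 ≈ 221.1 kg VSS/d.

P_X ≈ 221 kg VSS/d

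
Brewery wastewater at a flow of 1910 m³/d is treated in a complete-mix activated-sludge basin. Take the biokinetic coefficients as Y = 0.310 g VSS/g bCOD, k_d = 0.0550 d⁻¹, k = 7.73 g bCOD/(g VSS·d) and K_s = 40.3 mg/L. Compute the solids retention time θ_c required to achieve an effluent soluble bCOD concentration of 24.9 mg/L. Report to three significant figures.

Specific growth rate at S = 24.9 mg/L: μ = YkS/(K_s+S) = 0.310·7.73·24.9/(40.3+24.9) = 0.9152 d⁻¹.
θ_c = 1/(μ − k_d) = 1/(0.9152 − 0.0550) = 1/0.8602 = 1.163 d.

θ_c ≈ 1.16 d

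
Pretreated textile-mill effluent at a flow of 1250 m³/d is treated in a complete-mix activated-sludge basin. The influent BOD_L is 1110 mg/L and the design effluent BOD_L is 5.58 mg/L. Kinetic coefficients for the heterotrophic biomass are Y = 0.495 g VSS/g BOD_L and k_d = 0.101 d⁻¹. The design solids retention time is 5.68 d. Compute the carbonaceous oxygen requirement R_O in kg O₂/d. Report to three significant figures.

Correct the yield for decay: Y_obs = Y/(1 + k_d θ_c) = 0.495 / (1 + 0.101 × 5.68) = 0.495 / 1.574 = 0.3145.
Q·(S₀ − S) = 1250 × (1110 − 5.58) × 10⁻³ = 1381 kg/d removed.
Net sludge production P_X = 0.3145 × 1381 = 434.2 kg VSS/d.
R_O = Q·ΔS − 1.42 P_X = 1381 − 616.6 = 763.9 kg O₂/d.

R_O ≈ 764 kg O₂/d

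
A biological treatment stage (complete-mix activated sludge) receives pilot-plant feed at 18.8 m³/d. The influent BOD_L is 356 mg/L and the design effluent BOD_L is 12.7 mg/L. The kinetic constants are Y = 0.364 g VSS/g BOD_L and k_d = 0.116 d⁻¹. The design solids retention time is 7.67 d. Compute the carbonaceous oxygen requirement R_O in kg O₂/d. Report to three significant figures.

Y_obs = Y / (1 + k_d θ_c) = 0.364 / (1 + 0.116 × 7.67) = 0.364 / 1.890 = 0.1926.
Mass of BOD_L removed per day: Q(S₀ − S) = 18.8 × 343.3 g/m³ = 6.454 kg/d.
P_X = Y_obs·Q·(S₀ − S) = 0.1926 × 6.454 = 1.243 kg VSS/d.
R_O = Q·ΔS − 1.42 P_X = 6.454 − 1.765 = 4.689 kg O₂/d.

R_O ≈ 4.69 kg O₂/d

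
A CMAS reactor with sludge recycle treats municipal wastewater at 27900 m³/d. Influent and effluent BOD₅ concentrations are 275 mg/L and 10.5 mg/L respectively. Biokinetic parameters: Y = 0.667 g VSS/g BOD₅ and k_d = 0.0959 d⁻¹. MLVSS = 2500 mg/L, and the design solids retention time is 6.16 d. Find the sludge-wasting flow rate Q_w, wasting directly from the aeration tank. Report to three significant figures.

Q_w ≈ 1240 m³/d

From the SRT design equation V = Y Q (S₀−S) θ_c / [X (1 + k_d θ_c)] = 0.667 × 27900 × (275 − 10.5) × 6.16 / [2500 × (1 + 0.0959 × 6.16)] = 3.03×10^7 / 3977 = 7624 m³.
For wasting at MLVSS concentration, Q_w = V/θ_c = 7624/6.16 = 1238 m³/d.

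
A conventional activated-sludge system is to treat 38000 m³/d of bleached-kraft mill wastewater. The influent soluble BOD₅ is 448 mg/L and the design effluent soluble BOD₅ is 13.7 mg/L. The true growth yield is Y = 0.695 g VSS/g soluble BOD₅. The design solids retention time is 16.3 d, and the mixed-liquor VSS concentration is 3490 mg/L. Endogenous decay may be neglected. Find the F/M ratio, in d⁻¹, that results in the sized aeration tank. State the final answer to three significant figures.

V·X = Y·Q·ΔS·θ_c gives V = 0.695 × 38000 × (448 − 13.7) × 16.3 / 3490 = 53570 m³.
F/M = applied load / biomass = Q·S₀/(V·X) = 38000 × 448 / (53570 × 3490) = 0.09106 d⁻¹.

F/M ≈ 0.0911 d⁻¹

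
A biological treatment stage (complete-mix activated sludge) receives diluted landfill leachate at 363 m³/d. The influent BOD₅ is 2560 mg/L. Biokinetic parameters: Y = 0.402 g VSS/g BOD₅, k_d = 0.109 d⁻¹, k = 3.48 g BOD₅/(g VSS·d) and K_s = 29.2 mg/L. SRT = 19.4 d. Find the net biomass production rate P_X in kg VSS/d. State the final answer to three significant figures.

Effluent substrate depends only on kinetics and SRT: S = K_s(1 + k_d θ_c) / [θ_c(Yk − k_d) − 1] = 29.2 × (1 + 0.109 × 19.4) / [19.4 × (0.402 × 3.48 − 0.109) − 1] = 90.95 / 24.03 = 3.785 mg/L.
Y_obs = Y / (1 + k_d θ_c) = 0.402 / (1 + 0.109 × 19.4) = 0.402 / 3.115 = 0.1291.
Mass of BOD₅ removed per day: Q(S₀ − S) = 363 × 2556 g/m³ = 927.9 kg/d.
Net biomass production P_X = Y_obs × Q·(S₀ − S) = 0.1291 × 927.9 = 119.8 kg VSS/d.

P_X ≈ 120 kg VSS/d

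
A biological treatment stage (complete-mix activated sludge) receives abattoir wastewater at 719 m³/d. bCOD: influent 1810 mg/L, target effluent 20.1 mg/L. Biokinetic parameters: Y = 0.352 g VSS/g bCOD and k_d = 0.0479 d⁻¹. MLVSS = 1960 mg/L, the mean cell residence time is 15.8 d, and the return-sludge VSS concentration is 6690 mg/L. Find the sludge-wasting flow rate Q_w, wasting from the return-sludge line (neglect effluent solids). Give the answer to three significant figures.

Q_w ≈ 38.5 m³/d

Rearranging the biomass balance for a CMAS with decay, V = Y·Q·ΔS·θ_c / [X·(1+k_d θ_c)] = 0.352 × 719 × (1810 − 20.1) × 15.8 / [1960 × (1 + 0.0479 × 15.8)] = 7.16×10^6 / 3443 = 2079 m³.
θ_c = V·X/(Q_w·X_r) when wasting from the recycle, so Q_w = V·X/(θ_c·X_r) = 2079 × 1960 / (15.8 × 6690) = 38.54 m³/d.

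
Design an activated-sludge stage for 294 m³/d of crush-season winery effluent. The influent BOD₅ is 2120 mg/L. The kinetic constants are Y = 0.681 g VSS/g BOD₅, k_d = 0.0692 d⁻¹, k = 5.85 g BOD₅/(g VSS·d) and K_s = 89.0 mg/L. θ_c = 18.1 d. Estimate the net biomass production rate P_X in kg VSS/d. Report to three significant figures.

Effluent substrate depends only on kinetics and SRT: S = K_s(1 + k_d θ_c) / [θ_c(Yk − k_d) − 1] = 89.0 × (1 + 0.0692 × 18.1) / [18.1 × (0.681 × 5.85 − 0.0692) − 1] = 200.5 / 69.86 = 2.870 mg/L.
Y_obs = Y / (1 + k_d θ_c) = 0.681 / (1 + 0.0692 × 18.1) = 0.681 / 2.253 = 0.3023.
Substrate removed = Q·(S₀ − S) = 294 m³/d × (2120 − 2.87) g/m³ = 6.22×10^5 g/d = 622.4 kg/d.
Biomass produced: P_X = Y_obs·Q·ΔS = 0.3023 × 622.4 ≈ 188.2 kg VSS/d.

P_X ≈ 188 kg VSS/d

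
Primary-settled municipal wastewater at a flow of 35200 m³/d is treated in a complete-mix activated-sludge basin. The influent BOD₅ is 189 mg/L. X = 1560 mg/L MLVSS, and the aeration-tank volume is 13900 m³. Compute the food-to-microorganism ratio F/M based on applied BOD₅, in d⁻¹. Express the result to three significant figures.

Food-to-microorganism ratio F/M = Q S₀ / (V X) = 35200 × 189 / (13900 × 1560) = 0.3068 d⁻¹.

F/M ≈ 0.307 d⁻¹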